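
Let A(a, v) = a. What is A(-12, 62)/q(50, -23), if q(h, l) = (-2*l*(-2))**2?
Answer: -3/2116 ≈ -0.0014178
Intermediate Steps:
q(h, l) = 16*l**2 (q(h, l) = (4*l)**2 = 16*l**2)
A(-12, 62)/q(50, -23) = -12/(16*(-23)**2) = -12/(16*529) = -12/8464 = -12*1/8464 = -3/2116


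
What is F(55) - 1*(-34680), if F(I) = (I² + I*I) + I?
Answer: 40785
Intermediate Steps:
F(I) = I + 2*I² (F(I) = (I² + I²) + I = 2*I² + I = I + 2*I²)
F(55) - 1*(-34680) = 55*(1 + 2*55) - 1*(-34680) = 55*(1 + 110) + 34680 = 55*111 + 34680 = 6105 + 34680 = 40785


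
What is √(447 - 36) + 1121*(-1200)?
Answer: -1345200 + √411 ≈ -1.3452e+6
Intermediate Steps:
√(447 - 36) + 1121*(-1200) = √411 - 1345200 = -1345200 + √411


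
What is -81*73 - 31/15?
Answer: -88726/15 ≈ -5915.1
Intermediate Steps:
-81*73 - 31/15 = -5913 - 31*1/15 = -5913 - 31/15 = -88726/15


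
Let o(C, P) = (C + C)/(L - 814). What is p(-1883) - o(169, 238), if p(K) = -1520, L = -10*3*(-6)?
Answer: -481671/317 ≈ -1519.5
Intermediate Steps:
L = 180 (L = -30*(-6) = 180)
o(C, P) = -C/317 (o(C, P) = (C + C)/(180 - 814) = (2*C)/(-634) = (2*C)*(-1/634) = -C/317)
p(-1883) - o(169, 238) = -1520 - (-1)*169/317 = -1520 - 1*(-169/317) = -1520 + 169/317 = -481671/317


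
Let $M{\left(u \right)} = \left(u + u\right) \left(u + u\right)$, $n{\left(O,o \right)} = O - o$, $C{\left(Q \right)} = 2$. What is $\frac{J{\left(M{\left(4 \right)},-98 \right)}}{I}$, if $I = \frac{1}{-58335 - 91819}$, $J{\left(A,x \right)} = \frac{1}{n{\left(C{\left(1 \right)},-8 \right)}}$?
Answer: $- \frac{75077}{5} \approx -15015.0$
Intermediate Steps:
$M{\left(u \right)} = 4 u^{2}$ ($M{\left(u \right)} = 2 u 2 u = 4 u^{2}$)
$J{\left(A,x \right)} = \frac{1}{10}$ ($J{\left(A,x \right)} = \frac{1}{2 - -8} = \frac{1}{2 + 8} = \frac{1}{10}$)
$I = - \frac{1}{150154}$ ($I = \frac{1}{-150154} = - \frac{1}{150154} \approx -6.6598 \cdot 10^{-6}$)
$\frac{J{\left(M{\left(4 \right)},-98 \right)}}{I} = \frac{1}{10 \left(- \frac{1}{150154}\right)} = \frac{1}{10} \left(-150154\right) = - \frac{75077}{5}$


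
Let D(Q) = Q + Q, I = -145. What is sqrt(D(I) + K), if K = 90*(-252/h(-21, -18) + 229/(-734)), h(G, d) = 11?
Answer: I*sqrt(38786062865)/4037 ≈ 48.784*I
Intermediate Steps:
D(Q) = 2*Q
K = -8436915/4037 (K = 90*(-252/11 + 229/(-734)) = 90*(-252*1/11 + 229*(-1/734)) = 90*(-252/11 - 229/734) = 90*(-187487/8074) = -8436915/4037 ≈ -2089.9)
sqrt(D(I) + K) = sqrt(2*(-145) - 8436915/4037) = sqrt(-290 - 8436915/4037) = sqrt(-9607645/4037) = I*sqrt(38786062865)/4037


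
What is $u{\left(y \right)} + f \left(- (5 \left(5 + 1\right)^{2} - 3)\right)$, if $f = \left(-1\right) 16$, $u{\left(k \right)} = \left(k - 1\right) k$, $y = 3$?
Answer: $2838$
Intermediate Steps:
$u{\left(k \right)} = k \left(-1 + k\right)$ ($u{\left(k \right)} = \left(-1 + k\right) k = k \left(-1 + k\right)$)
$f = -16$
$u{\left(y \right)} + f \left(- (5 \left(5 + 1\right)^{2} - 3)\right) = 3 \left(-1 + 3\right) - 16 \left(- (5 \left(5 + 1\right)^{2} - 3)\right) = 3 \cdot 2 - 16 \left(- (5 \cdot 6^{2} - 3)\right) = 6 - 16 \left(- (5 \cdot 36 - 3)\right) = 6 - 16 \left(- (180 - 3)\right) = 6 - 16 \left(\left(-1\right) 177\right) = 6 - -2832 = 6 + 2832 = 2838$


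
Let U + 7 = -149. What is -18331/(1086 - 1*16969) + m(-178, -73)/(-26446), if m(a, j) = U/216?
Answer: 1246610821/1080107532 ≈ 1.1542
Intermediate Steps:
U = -156 (U = -7 - 149 = -156)
m(a, j) = -13/18 (m(a, j) = -156/216 = -156*1/216 = -13/18)
-18331/(1086 - 1*16969) + m(-178, -73)/(-26446) = -18331/(1086 - 1*16969) - 13/18/(-26446) = -18331/(1086 - 16969) - 13/18*(-1/26446) = -18331/(-15883) + 13/476028 = -18331*(-1/15883) + 13/476028 = 18331/15883 + 13/476028 = 1246610821/1080107532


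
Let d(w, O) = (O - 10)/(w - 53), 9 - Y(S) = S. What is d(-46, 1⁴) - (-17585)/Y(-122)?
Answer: 193566/1441 ≈ 134.33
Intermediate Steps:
Y(S) = 9 - S
d(w, O) = (-10 + O)/(-53 + w)
d(-46, 1⁴) - (-17585)/Y(-122) = (-10 + 1⁴)/(-53 - 46) - (-17585)/(9 - 1*(-122)) = (-10 + 1)/(-99) - (-17585)/(9 + 122) = -1/99*(-9) - (-17585)/131 = 1/11 - (-17585)/131 = 1/11 - 1*(-17585/131) = 1/11 + 17585/131 = 193566/1441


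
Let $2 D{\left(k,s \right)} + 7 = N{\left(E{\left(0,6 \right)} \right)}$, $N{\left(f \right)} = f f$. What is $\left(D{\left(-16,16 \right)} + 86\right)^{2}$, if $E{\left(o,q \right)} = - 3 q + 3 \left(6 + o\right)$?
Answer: $\frac{27225}{4} \approx 6806.3$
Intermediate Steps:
$E{\left(o,q \right)} = 18 - 3 q + 3 o$ ($E{\left(o,q \right)} = - 3 q + \left(18 + 3 o\right) = 18 - 3 q + 3 o$)
$N{\left(f \right)} = f^{2}$
$D{\left(k,s \right)} = - \frac{7}{2}$ ($D{\left(k,s \right)} = - \frac{7}{2} + \frac{\left(18 - 18 + 3 \cdot 0\right)^{2}}{2} = - \frac{7}{2} + \frac{\left(18 - 18 + 0\right)^{2}}{2} = - \frac{7}{2} + \frac{0^{2}}{2} = - \frac{7}{2} + \frac{1}{2} \cdot 0 = - \frac{7}{2} + 0 = - \frac{7}{2}$)
$\left(D{\left(-16,16 \right)} + 86\right)^{2} = \left(- \frac{7}{2} + 86\right)^{2} = \left(\frac{165}{2}\right)^{2} = \frac{27225}{4}$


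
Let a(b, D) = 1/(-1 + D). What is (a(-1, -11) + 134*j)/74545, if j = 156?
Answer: 250847/894540 ≈ 0.28042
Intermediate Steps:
(a(-1, -11) + 134*j)/74545 = (1/(-1 - 11) + 134*156)/74545 = (1/(-12) + 20904)*(1/74545) = (-1/12 + 20904)*(1/74545) = (250847/12)*(1/74545) = 250847/894540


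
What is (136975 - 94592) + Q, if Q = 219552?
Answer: 261935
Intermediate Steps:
(136975 - 94592) + Q = (136975 - 94592) + 219552 = 42383 + 219552 = 261935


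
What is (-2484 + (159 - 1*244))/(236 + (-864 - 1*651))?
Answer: 2569/1279 ≈ 2.0086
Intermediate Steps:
(-2484 + (159 - 1*244))/(236 + (-864 - 1*651)) = (-2484 + (159 - 244))/(236 + (-864 - 651)) = (-2484 - 85)/(236 - 1515) = -2569/(-1279) = -2569*(-1/1279) = 2569/1279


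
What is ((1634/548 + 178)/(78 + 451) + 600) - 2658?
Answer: -298249279/144946 ≈ -2057.7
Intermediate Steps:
((1634/548 + 178)/(78 + 451) + 600) - 2658 = ((1634*(1/548) + 178)/529 + 600) - 2658 = ((817/274 + 178)*(1/529) + 600) - 2658 = ((49589/274)*(1/529) + 600) - 2658 = (49589/144946 + 600) - 2658 = 87017189/144946 - 2658 = -298249279/144946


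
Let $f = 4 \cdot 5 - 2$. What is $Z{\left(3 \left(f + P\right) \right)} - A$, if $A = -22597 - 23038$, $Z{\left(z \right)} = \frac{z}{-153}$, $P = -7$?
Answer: $\frac{2327374}{51} \approx 45635.0$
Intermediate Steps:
$f = 18$ ($f = 20 - 2 = 18$)
$Z{\left(z \right)} = - \frac{z}{153}$ ($Z{\left(z \right)} = z \left(- \frac{1}{153}\right) = - \frac{z}{153}$)
$A = -45635$ ($A = -22597 - 23038 = -45635$)
$Z{\left(3 \left(f + P\right) \right)} - A = - \frac{3 \left(18 - 7\right)}{153} - -45635 = - \frac{3 \cdot 11}{153} + 45635 = \left(- \frac{1}{153}\right) 33 + 45635 = - \frac{11}{51} + 45635 = \frac{2327374}{51}$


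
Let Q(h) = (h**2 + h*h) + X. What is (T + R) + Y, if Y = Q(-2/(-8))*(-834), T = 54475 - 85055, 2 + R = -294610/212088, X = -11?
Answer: -570348086/26511 ≈ -21514.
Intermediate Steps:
R = -359393/106044 (R = -2 - 294610/212088 = -2 - 294610*1/212088 = -2 - 147305/106044 = -359393/106044 ≈ -3.3891)
Q(h) = -11 + 2*h**2 (Q(h) = (h**2 + h*h) - 11 = (h**2 + h**2) - 11 = 2*h**2 - 11 = -11 + 2*h**2)
T = -30580
Y = 36279/4 (Y = (-11 + 2*(-2/(-8))**2)*(-834) = (-11 + 2*(-2*(-1/8))**2)*(-834) = (-11 + 2*(1/4)**2)*(-834) = (-11 + 2*(1/16))*(-834) = (-11 + 1/8)*(-834) = -87/8*(-834) = 36279/4 ≈ 9069.8)
(T + R) + Y = (-30580 - 359393/106044) + 36279/4 = -3243184913/106044 + 36279/4 = -570348086/26511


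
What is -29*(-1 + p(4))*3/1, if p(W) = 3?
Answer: -174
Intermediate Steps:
-29*(-1 + p(4))*3/1 = -29*(-1 + 3)*3/1 = -58*3*1 = -58*3 = -29*6 = -174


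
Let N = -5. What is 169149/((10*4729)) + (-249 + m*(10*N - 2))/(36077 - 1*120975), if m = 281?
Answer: 342345193/91246055 ≈ 3.7519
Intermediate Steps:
169149/((10*4729)) + (-249 + m*(10*N - 2))/(36077 - 1*120975) = 169149/((10*4729)) + (-249 + 281*(10*(-5) - 2))/(36077 - 1*120975) = 169149/47290 + (-249 + 281*(-50 - 2))/(36077 - 120975) = 169149*(1/47290) + (-249 + 281*(-52))/(-84898) = 169149/47290 + (-249 - 14612)*(-1/84898) = 169149/47290 - 14861*(-1/84898) = 169149/47290 + 1351/7718 = 342345193/91246055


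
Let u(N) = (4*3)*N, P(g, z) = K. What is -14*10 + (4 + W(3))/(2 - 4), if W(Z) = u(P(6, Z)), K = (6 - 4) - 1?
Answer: -148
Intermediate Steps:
K = 1 (K = 2 - 1 = 1)
P(g, z) = 1
u(N) = 12*N
W(Z) = 12 (W(Z) = 12*1 = 12)
-14*10 + (4 + W(3))/(2 - 4) = -14*10 + (4 + 12)/(2 - 4) = -140 + 16/(-2) = -140 + 16*(-½) = -140 - 8 = -148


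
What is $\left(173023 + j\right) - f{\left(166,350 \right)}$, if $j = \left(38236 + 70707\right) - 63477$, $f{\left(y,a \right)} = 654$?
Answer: $217835$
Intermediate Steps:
$j = 45466$ ($j = 108943 - 63477 = 45466$)
$\left(173023 + j\right) - f{\left(166,350 \right)} = \left(173023 + 45466\right) - 654 = 218489 - 654 = 217835$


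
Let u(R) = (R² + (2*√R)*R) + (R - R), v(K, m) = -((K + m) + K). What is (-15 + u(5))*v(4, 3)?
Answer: -110 - 110*√5 ≈ -355.97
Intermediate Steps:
v(K, m) = -m - 2*K (v(K, m) = -(m + 2*K) = -m - 2*K)
u(R) = R² + 2*R^(3/2) (u(R) = (R² + 2*R^(3/2)) + 0 = R² + 2*R^(3/2))
(-15 + u(5))*v(4, 3) = (-15 + (5² + 2*5^(3/2)))*(-1*3 - 2*4) = (-15 + (25 + 2*(5*√5)))*(-3 - 8) = (-15 + (25 + 10*√5))*(-11) = (10 + 10*√5)*(-11) = -110 - 110*√5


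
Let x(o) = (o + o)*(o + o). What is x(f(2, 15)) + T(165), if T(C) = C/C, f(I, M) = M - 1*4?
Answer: 485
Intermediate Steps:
f(I, M) = -4 + M (f(I, M) = M - 4 = -4 + M)
x(o) = 4*o² (x(o) = (2*o)*(2*o) = 4*o²)
T(C) = 1
x(f(2, 15)) + T(165) = 4*(-4 + 15)² + 1 = 4*11² + 1 = 4*121 + 1 = 484 + 1 = 485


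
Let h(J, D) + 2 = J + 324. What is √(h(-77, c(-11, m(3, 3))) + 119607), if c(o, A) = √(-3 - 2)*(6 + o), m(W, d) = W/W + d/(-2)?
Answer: 38*√83 ≈ 346.20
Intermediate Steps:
m(W, d) = 1 - d/2 (m(W, d) = 1 + d*(-½) = 1 - d/2)
c(o, A) = I*√5*(6 + o) (c(o, A) = √(-5)*(6 + o) = (I*√5)*(6 + o) = I*√5*(6 + o))
h(J, D) = 322 + J (h(J, D) = -2 + (J + 324) = -2 + (324 + J) = 322 + J)
√(h(-77, c(-11, m(3, 3))) + 119607) = √((322 - 77) + 119607) = √(245 + 119607) = √119852 = 38*√83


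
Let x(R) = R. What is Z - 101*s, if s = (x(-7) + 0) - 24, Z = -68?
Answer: 3063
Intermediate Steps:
s = -31 (s = (-7 + 0) - 24 = -7 - 24 = -31)
Z - 101*s = -68 - 101*(-31) = -68 + 3131 = 3063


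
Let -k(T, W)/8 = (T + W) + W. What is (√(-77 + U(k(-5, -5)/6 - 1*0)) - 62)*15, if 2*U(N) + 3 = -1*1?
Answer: -930 + 15*I*√79 ≈ -930.0 + 133.32*I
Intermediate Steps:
k(T, W) = -16*W - 8*T (k(T, W) = -8*((T + W) + W) = -8*(T + 2*W) = -16*W - 8*T)
U(N) = -2 (U(N) = -3/2 + (-1*1)/2 = -3/2 + (½)*(-1) = -3/2 - ½ = -2)
(√(-77 + U(k(-5, -5)/6 - 1*0)) - 62)*15 = (√(-77 - 2) - 62)*15 = (√(-79) - 62)*15 = (I*√79 - 62)*15 = (-62 + I*√79)*15 = -930 + 15*I*√79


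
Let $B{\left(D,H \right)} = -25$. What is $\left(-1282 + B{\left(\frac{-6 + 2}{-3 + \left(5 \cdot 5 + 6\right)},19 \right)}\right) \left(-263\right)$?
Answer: $343741$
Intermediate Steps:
$\left(-1282 + B{\left(\frac{-6 + 2}{-3 + \left(5 \cdot 5 + 6\right)},19 \right)}\right) \left(-263\right) = \left(-1282 - 25\right) \left(-263\right) = \left(-1307\right) \left(-263\right) = 343741$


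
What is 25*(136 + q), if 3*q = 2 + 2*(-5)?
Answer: 10000/3 ≈ 3333.3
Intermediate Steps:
q = -8/3 (q = (2 + 2*(-5))/3 = (2 - 10)/3 = (1/3)*(-8) = -8/3 ≈ -2.6667)
25*(136 + q) = 25*(136 - 8/3) = 25*(400/3) = 10000/3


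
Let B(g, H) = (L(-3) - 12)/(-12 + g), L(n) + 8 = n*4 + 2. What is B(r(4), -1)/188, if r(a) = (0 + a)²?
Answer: -15/376 ≈ -0.039894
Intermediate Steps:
r(a) = a²
L(n) = -6 + 4*n (L(n) = -8 + (n*4 + 2) = -8 + (4*n + 2) = -8 + (2 + 4*n) = -6 + 4*n)
B(g, H) = -30/(-12 + g) (B(g, H) = ((-6 + 4*(-3)) - 12)/(-12 + g) = ((-6 - 12) - 12)/(-12 + g) = (-18 - 12)/(-12 + g) = -30/(-12 + g))
B(r(4), -1)/188 = -30/(-12 + 4²)/188 = -30/(-12 + 16)*(1/188) = -30/4*(1/188) = -30*¼*(1/188) = -15/2*1/188 = -15/376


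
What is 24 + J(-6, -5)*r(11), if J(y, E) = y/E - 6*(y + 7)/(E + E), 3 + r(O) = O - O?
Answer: 93/5 ≈ 18.600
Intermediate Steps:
r(O) = -3 (r(O) = -3 + (O - O) = -3 + 0 = -3)
J(y, E) = y/E - 3*(7 + y)/E (J(y, E) = y/E - 6*(7 + y)/(2*E) = y/E - 3*(7 + y)/E)
24 + J(-6, -5)*r(11) = 24 + ((-21 - 2*(-6))/(-5))*(-3) = 24 - (-21 + 12)/5*(-3) = 24 - 1/5*(-9)*(-3) = 24 + (9/5)*(-3) = 24 - 27/5 = 93/5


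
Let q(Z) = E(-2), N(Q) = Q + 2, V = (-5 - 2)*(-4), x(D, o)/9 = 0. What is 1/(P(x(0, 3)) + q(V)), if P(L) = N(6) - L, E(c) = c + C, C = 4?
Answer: ⅒ ≈ 0.10000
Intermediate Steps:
x(D, o) = 0 (x(D, o) = 9*0 = 0)
V = 28 (V = -7*(-4) = 28)
N(Q) = 2 + Q
E(c) = 4 + c (E(c) = c + 4 = 4 + c)
q(Z) = 2 (q(Z) = 4 - 2 = 2)
P(L) = 8 - L (P(L) = (2 + 6) - L = 8 - L)
1/(P(x(0, 3)) + q(V)) = 1/((8 - 1*0) + 2) = 1/((8 + 0) + 2) = 1/(8 + 2) = 1/10 = ⅒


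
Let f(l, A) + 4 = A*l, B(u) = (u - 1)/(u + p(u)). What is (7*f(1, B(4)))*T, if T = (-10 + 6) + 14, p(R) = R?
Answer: -1015/4 ≈ -253.75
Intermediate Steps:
B(u) = (-1 + u)/(2*u) (B(u) = (u - 1)/(u + u) = (-1 + u)/((2*u)) = (-1 + u)*(1/(2*u)) = (-1 + u)/(2*u))
f(l, A) = -4 + A*l
T = 10 (T = -4 + 14 = 10)
(7*f(1, B(4)))*T = (7*(-4 + ((½)*(-1 + 4)/4)*1))*10 = (7*(-4 + ((½)*(¼)*3)*1))*10 = (7*(-4 + (3/8)*1))*10 = (7*(-4 + 3/8))*10 = (7*(-29/8))*10 = -203/8*10 = -1015/4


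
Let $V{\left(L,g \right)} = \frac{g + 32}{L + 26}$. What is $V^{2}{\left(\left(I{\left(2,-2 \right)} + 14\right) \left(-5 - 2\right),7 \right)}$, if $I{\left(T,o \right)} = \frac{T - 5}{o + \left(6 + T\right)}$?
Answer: $\frac{6084}{18769} \approx 0.32415$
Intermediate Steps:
$I{\left(T,o \right)} = \frac{-5 + T}{6 + T + o}$
$V{\left(L,g \right)} = \frac{32 + g}{26 + L}$
$V^{2}{\left(\left(I{\left(2,-2 \right)} + 14\right) \left(-5 - 2\right),7 \right)} = \left(\frac{32 + 7}{26 + \left(\frac{-5 + 2}{6 + 2 - 2} + 14\right) \left(-5 - 2\right)}\right)^{2} = \left(\frac{1}{26 + \left(\frac{1}{6} \left(-3\right) + 14\right) \left(-7\right)} 39\right)^{2} = \left(\frac{1}{26 + \left(- \frac{1}{2} + 14\right) \left(-7\right)} 39\right)^{2} = \left(\frac{1}{26 + \frac{27}{2} \left(-7\right)} 39\right)^{2} = \left(\frac{1}{26 - \frac{189}{2}} \cdot 39\right)^{2} = \left(\frac{1}{- \frac{137}{2}} \cdot 39\right)^{2} = \left(\left(- \frac{2}{137}\right) 39\right)^{2} = \left(- \frac{78}{137}\right)^{2} = \frac{6084}{18769}$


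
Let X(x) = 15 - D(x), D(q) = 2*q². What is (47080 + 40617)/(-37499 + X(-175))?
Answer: -87697/98734 ≈ -0.88822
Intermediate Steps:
X(x) = 15 - 2*x²
(47080 + 40617)/(-37499 + X(-175)) = (47080 + 40617)/(-37499 + (15 - 2*(-175)²)) = 87697/(-37499 + (15 - 2*30625)) = 87697/(-37499 + (15 - 61250)) = 87697/(-37499 - 61235) = 87697/(-98734) = 87697*(-1/98734) = -87697/98734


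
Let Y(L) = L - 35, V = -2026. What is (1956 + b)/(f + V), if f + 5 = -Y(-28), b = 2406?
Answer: -727/328 ≈ -2.2165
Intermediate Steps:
Y(L) = -35 + L
f = 58 (f = -5 - (-35 - 28) = -5 - 1*(-63) = -5 + 63 = 58)
(1956 + b)/(f + V) = (1956 + 2406)/(58 - 2026) = 4362/(-1968) = 4362*(-1/1968) = -727/328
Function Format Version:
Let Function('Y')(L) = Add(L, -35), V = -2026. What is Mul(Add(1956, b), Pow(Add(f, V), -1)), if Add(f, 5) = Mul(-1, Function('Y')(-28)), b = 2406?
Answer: Rational(-727, 328) ≈ -2.2165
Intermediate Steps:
Function('Y')(L) = Add(-35, L)
f = 58 (f = Add(-5, Mul(-1, Add(-35, -28))) = Add(-5, Mul(-1, -63)) = Add(-5, 63) = 58)
Mul(Add(1956, b), Pow(Add(f, V), -1)) = Mul(Add(1956, 2406), Pow(Add(58, -2026), -1)) = Mul(4362, Pow(-1968, -1)) = Mul(4362, Rational(-1, 1968)) = Rational(-727, 328)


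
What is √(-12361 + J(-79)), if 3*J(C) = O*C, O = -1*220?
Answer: I*√59109/3 ≈ 81.041*I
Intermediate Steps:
O = -220
J(C) = -220*C/3 (J(C) = (-220*C)/3 = -220*C/3)
√(-12361 + J(-79)) = √(-12361 - 220/3*(-79)) = √(-12361 + 17380/3) = √(-19703/3) = I*√59109/3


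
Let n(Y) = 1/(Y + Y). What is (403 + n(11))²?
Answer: 78623689/484 ≈ 1.6245e+5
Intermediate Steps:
n(Y) = 1/(2*Y)
(403 + n(11))² = (403 + (½)/11)² = (403 + (½)*(1/11))² = (403 + 1/22)² = (8867/22)² = 78623689/484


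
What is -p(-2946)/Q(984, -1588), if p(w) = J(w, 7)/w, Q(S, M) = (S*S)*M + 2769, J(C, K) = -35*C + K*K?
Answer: -103159/4529733538014 ≈ -2.2774e-8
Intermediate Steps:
J(C, K) = K² - 35*C (J(C, K) = -35*C + K² = K² - 35*C)
Q(S, M) = 2769 + M*S² (Q(S, M) = S²*M + 2769 = M*S² + 2769 = 2769 + M*S²)
p(w) = (49 - 35*w)/w (p(w) = (7² - 35*w)/w = (49 - 35*w)/w)
-p(-2946)/Q(984, -1588) = -(-35 + 49/(-2946))/(2769 - 1588*984²) = -(-35 + 49*(-1/2946))/(2769 - 1588*968256) = -(-35 - 49/2946)/(2769 - 1537590528) = -(-103159)/(2946*(-1537587759)) = -(-103159)*(-1)/(2946*1537587759) = -1*103159/4529733538014 = -103159/4529733538014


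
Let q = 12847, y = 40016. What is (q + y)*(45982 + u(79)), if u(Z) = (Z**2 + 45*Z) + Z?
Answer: 2952768591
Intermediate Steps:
u(Z) = Z**2 + 46*Z
(q + y)*(45982 + u(79)) = (12847 + 40016)*(45982 + 79*(46 + 79)) = 52863*(45982 + 79*125) = 52863*(45982 + 9875) = 52863*55857 = 2952768591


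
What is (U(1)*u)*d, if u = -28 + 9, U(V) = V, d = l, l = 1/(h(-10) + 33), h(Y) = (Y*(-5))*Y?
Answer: 19/467 ≈ 0.040685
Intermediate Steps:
h(Y) = -5*Y² (h(Y) = (-5*Y)*Y = -5*Y²)
l = -1/467 (l = 1/(-5*(-10)² + 33) = 1/(-5*100 + 33) = 1/(-500 + 33) = 1/(-467) = -1/467 ≈ -0.0021413)
d = -1/467 ≈ -0.0021413
u = -19
(U(1)*u)*d = (1*(-19))*(-1/467) = -19*(-1/467) = 19/467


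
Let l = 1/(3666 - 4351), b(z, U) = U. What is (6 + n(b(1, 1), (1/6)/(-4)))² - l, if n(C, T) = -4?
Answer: 2741/685 ≈ 4.0015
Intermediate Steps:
l = -1/685 (l = 1/(-685) = -1/685 ≈ -0.0014599)
(6 + n(b(1, 1), (1/6)/(-4)))² - l = (6 - 4)² - 1*(-1/685) = 2² + 1/685 = 4 + 1/685 = 2741/685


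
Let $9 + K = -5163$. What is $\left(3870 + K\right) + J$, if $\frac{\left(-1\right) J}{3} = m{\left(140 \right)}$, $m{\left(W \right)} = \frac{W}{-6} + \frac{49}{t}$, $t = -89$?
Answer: $- \frac{109501}{89} \approx -1230.3$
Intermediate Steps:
$m{\left(W \right)} = - \frac{49}{89} - \frac{W}{6}$ ($m{\left(W \right)} = \frac{W}{-6} + \frac{49}{-89} = W \left(- \frac{1}{6}\right) + 49 \left(- \frac{1}{89}\right) = - \frac{W}{6} - \frac{49}{89} = - \frac{49}{89} - \frac{W}{6}$)
$J = \frac{6377}{89}$ ($J = - 3 \left(- \frac{49}{89} - \frac{70}{3}\right) = \left(-3\right) \left(- \frac{6377}{267}\right) = \frac{6377}{89} \approx 71.652$)
$K = -5172$ ($K = -9 - 5163 = -5172$)
$\left(3870 + K\right) + J = \left(3870 - 5172\right) + \frac{6377}{89} = -1302 + \frac{6377}{89} = - \frac{109501}{89}$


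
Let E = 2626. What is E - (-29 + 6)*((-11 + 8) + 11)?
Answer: 2810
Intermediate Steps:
E - (-29 + 6)*((-11 + 8) + 11) = 2626 - (-29 + 6)*((-11 + 8) + 11) = 2626 - (-23)*(-3 + 11) = 2626 - (-23)*8 = 2626 - 1*(-184) = 2626 + 184 = 2810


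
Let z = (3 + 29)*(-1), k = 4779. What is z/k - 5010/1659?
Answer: -7998626/2642787 ≈ -3.0266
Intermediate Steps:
z = -32 (z = 32*(-1) = -32)
z/k - 5010/1659 = -32/4779 - 5010/1659 = -32*1/4779 - 5010*1/1659 = -32/4779 - 1670/553 = -7998626/2642787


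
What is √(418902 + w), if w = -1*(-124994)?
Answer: 2*√135974 ≈ 737.49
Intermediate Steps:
w = 124994
√(418902 + w) = √(418902 + 124994) = √543896 = 2*√135974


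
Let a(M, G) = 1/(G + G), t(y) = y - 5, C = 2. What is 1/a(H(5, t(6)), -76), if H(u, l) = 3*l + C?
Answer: -152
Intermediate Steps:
t(y) = -5 + y
H(u, l) = 2 + 3*l (H(u, l) = 3*l + 2 = 2 + 3*l)
a(M, G) = 1/(2*G)
1/a(H(5, t(6)), -76) = 1/((½)/(-76)) = 1/((½)*(-1/76)) = 1/(-1/152) = -152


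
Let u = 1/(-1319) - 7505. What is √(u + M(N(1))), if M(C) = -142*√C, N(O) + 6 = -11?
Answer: √(-13056907624 - 247046062*I*√17)/1319 ≈ 3.3766 - 86.697*I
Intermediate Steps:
N(O) = -17 (N(O) = -6 - 11 = -17)
u = -9899096/1319 (u = -1/1319 - 7505 = -9899096/1319 ≈ -7505.0)
√(u + M(N(1))) = √(-9899096/1319 - 142*I*√17)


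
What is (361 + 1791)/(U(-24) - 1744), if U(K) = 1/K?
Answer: -51648/41857 ≈ -1.2339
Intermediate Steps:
(361 + 1791)/(U(-24) - 1744) = (361 + 1791)/(1/(-24) - 1744) = 2152/(-1/24 - 1744) = 2152/(-41857/24) = 2152*(-24/41857) = -51648/41857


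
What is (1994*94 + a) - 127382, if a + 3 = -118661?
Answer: -58610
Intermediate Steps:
a = -118664 (a = -3 - 118661 = -118664)
(1994*94 + a) - 127382 = (1994*94 - 118664) - 127382 = (187436 - 118664) - 127382 = 68772 - 127382 = -58610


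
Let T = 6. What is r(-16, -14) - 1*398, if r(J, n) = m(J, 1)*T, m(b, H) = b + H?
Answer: -488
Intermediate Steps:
m(b, H) = H + b
r(J, n) = 6 + 6*J (r(J, n) = (1 + J)*6 = 6 + 6*J)
r(-16, -14) - 1*398 = (6 + 6*(-16)) - 1*398 = (6 - 96) - 398 = -90 - 398 = -488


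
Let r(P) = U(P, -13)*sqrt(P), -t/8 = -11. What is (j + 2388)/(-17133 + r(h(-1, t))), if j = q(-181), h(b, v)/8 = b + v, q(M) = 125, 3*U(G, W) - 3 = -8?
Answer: -129165687/880613267 + 25130*sqrt(174)/880613267 ≈ -0.14630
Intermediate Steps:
U(G, W) = -5/3 (U(G, W) = 1 + (1/3)*(-8) = 1 - 8/3 = -5/3)
t = 88 (t = -8*(-11) = 88)
h(b, v) = 8*b + 8*v (h(b, v) = 8*(b + v) = 8*b + 8*v)
j = 125
r(P) = -5*sqrt(P)/3
(j + 2388)/(-17133 + r(h(-1, t))) = (125 + 2388)/(-17133 - 5*sqrt(8*(-1) + 8*88)/3) = 2513/(-17133 - 5*sqrt(-8 + 704)/3) = 2513/(-17133 - 10*sqrt(174)/3)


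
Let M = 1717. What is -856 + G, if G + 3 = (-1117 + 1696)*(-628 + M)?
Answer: 629672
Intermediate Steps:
G = 630528 (G = -3 + (-1117 + 1696)*(-628 + 1717) = -3 + 579*1089 = -3 + 630531 = 630528)
-856 + G = -856 + 630528 = 629672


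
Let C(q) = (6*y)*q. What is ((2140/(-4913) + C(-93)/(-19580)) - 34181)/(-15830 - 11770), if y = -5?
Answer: 328814954221/265502450400 ≈ 1.2385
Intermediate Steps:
C(q) = -30*q (C(q) = (6*(-5))*q = -30*q)
((2140/(-4913) + C(-93)/(-19580)) - 34181)/(-15830 - 11770) = ((2140/(-4913) - 30*(-93)/(-19580)) - 34181)/(-15830 - 11770) = ((2140*(-1/4913) + 2790*(-1/19580)) - 34181)/(-27600) = ((-2140/4913 - 279/1958) - 34181)*(-1/27600) = (-5560847/9619654 - 34181)*(-1/27600) = -328814954221/9619654*(-1/27600) = 328814954221/265502450400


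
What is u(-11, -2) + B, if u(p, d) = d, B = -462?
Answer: -464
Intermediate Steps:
u(-11, -2) + B = -2 - 462 = -464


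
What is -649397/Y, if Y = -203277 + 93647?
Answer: 649397/109630 ≈ 5.9235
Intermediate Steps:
Y = -109630
-649397/Y = -649397/(-109630) = -649397*(-1/109630) = 649397/109630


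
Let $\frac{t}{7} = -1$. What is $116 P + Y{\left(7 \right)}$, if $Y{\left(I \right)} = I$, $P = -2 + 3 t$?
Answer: $-2661$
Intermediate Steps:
$t = -7$ ($t = 7 \left(-1\right) = -7$)
$P = -23$ ($P = -2 + 3 \left(-7\right) = -2 - 21 = -23$)
$116 P + Y{\left(7 \right)} = 116 \left(-23\right) + 7 = -2668 + 7 = -2661$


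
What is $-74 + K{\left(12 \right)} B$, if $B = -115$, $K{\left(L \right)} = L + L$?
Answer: $-2834$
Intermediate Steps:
$K{\left(L \right)} = 2 L$
$-74 + K{\left(12 \right)} B = -74 + 2 \cdot 12 \left(-115\right) = -74 + 24 \left(-115\right) = -74 - 2760 = -2834$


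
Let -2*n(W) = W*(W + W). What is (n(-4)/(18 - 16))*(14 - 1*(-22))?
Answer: -288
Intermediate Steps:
n(W) = -W² (n(W) = -W*(W + W)/2 = -W*2*W/2 = -W²)
(n(-4)/(18 - 16))*(14 - 1*(-22)) = ((-1*(-4)²)/(18 - 16))*(14 - 1*(-22)) = (-1*16/2)*(14 + 22) = -16*½*36 = -8*36 = -288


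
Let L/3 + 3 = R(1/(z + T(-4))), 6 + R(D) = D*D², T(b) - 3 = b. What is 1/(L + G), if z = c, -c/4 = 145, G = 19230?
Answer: 196122941/3766148836020 ≈ 5.2075e-5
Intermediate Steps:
T(b) = 3 + b
c = -580 (c = -4*145 = -580)
z = -580
R(D) = -6 + D³ (R(D) = -6 + D*D² = -6 + D³)
L = -5295319410/196122941 (L = -9 + 3*(-6 + (1/(-580 + (3 - 4)))³) = -9 + 3*(-6 + (1/(-580 - 1))³) = -9 + 3*(-6 + (1/(-581))³) = -9 + 3*(-6 + (-1/581)³) = -9 + 3*(-6 - 1/196122941) = -9 + 3*(-1176737647/196122941) = -9 - 3530212941/196122941 = -5295319410/196122941 ≈ -27.000)
1/(L + G) = 1/(-5295319410/196122941 + 19230) = 1/(3766148836020/196122941) = 196122941/3766148836020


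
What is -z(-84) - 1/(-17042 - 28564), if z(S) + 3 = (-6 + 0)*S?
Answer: -22848605/45606 ≈ -501.00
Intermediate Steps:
z(S) = -3 - 6*S (z(S) = -3 + (-6 + 0)*S = -3 - 6*S)
-z(-84) - 1/(-17042 - 28564) = -(-3 - 6*(-84)) - 1/(-17042 - 28564) = -(-3 + 504) - 1/(-45606) = -1*501 - 1*(-1/45606) = -501 + 1/45606 = -22848605/45606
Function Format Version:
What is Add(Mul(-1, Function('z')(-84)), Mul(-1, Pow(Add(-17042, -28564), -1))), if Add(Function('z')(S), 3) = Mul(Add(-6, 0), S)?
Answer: Rational(-22848605, 45606) ≈ -501.00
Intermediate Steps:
Function('z')(S) = Add(-3, Mul(-6, S)) (Function('z')(S) = Add(-3, Mul(Add(-6, 0), S)) = Add(-3, Mul(-6, S)))
Add(Mul(-1, Function('z')(-84)), Mul(-1, Pow(Add(-17042, -28564), -1))) = Add(Mul(-1, Add(-3, Mul(-6, -84))), Mul(-1, Pow(Add(-17042, -28564), -1))) = Add(Mul(-1, Add(-3, 504)), Mul(-1, Pow(-45606, -1))) = Add(Mul(-1, 501), Mul(-1, Rational(-1, 45606))) = Add(-501, Rational(1, 45606)) = Rational(-22848605, 45606)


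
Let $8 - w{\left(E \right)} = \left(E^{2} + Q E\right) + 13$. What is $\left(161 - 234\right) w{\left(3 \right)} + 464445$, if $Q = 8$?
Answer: $467219$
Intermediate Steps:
$w{\left(E \right)} = -5 - E^{2} - 8 E$ ($w{\left(E \right)} = 8 - \left(\left(E^{2} + 8 E\right) + 13\right) = 8 - \left(13 + E^{2} + 8 E\right) = -5 - E^{2} - 8 E$)
$\left(161 - 234\right) w{\left(3 \right)} + 464445 = \left(161 - 234\right) \left(-5 - 3^{2} - 24\right) + 464445 = - 73 \left(-5 - 9 - 24\right) + 464445 = \left(-73\right) \left(-38\right) + 464445 = 2774 + 464445 = 467219$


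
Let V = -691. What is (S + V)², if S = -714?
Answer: 1974025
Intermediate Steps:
(S + V)² = (-714 - 691)² = (-1405)² = 1974025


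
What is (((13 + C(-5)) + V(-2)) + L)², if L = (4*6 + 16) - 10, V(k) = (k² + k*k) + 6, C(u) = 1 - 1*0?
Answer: 3364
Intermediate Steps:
C(u) = 1 (C(u) = 1 + 0 = 1)
V(k) = 6 + 2*k² (V(k) = (k² + k²) + 6 = 2*k² + 6 = 6 + 2*k²)
L = 30 (L = (24 + 16) - 10 = 40 - 10 = 30)
(((13 + C(-5)) + V(-2)) + L)² = (((13 + 1) + (6 + 2*(-2)²)) + 30)² = ((14 + (6 + 2*4)) + 30)² = ((14 + (6 + 8)) + 30)² = ((14 + 14) + 30)² = (28 + 30)² = 58² = 3364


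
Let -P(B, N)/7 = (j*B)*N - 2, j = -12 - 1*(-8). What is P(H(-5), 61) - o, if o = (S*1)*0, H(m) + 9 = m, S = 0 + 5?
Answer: -23898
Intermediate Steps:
S = 5
H(m) = -9 + m
j = -4 (j = -12 + 8 = -4)
P(B, N) = 14 + 28*B*N (P(B, N) = -7*((-4*B)*N - 2) = -7*(-4*B*N - 2) = -7*(-2 - 4*B*N) = 14 + 28*B*N)
o = 0 (o = (5*1)*0 = 5*0 = 0)
P(H(-5), 61) - o = (14 + 28*(-9 - 5)*61) - 1*0 = (14 + 28*(-14)*61) + 0 = (14 - 23912) + 0 = -23898 + 0 = -23898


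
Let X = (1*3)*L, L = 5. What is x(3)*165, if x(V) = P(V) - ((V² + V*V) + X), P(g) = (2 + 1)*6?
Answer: -2475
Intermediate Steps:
P(g) = 18 (P(g) = 3*6 = 18)
X = 15 (X = (1*3)*5 = 3*5 = 15)
x(V) = 3 - 2*V² (x(V) = 18 - ((V² + V*V) + 15) = 18 - ((V² + V²) + 15) = 18 - (2*V² + 15) = 18 - (15 + 2*V²) = 18 + (-15 - 2*V²) = 3 - 2*V²)
x(3)*165 = (3 - 2*3²)*165 = (3 - 2*9)*165 = (3 - 18)*165 = -15*165 = -2475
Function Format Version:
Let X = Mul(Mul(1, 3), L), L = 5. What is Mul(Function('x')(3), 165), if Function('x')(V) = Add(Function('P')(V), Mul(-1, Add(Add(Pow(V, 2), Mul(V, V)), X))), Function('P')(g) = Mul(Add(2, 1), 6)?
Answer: -2475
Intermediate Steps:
Function('P')(g) = 18 (Function('P')(g) = Mul(3, 6) = 18)
X = 15 (X = Mul(Mul(1, 3), 5) = Mul(3, 5) = 15)
Function('x')(V) = Add(3, Mul(-2, Pow(V, 2))) (Function('x')(V) = Add(18, Mul(-1, Add(Add(Pow(V, 2), Mul(V, V)), 15))) = Add(18, Mul(-1, Add(Add(Pow(V, 2), Pow(V, 2)), 15))) = Add(18, Mul(-1, Add(Mul(2, Pow(V, 2)), 15))) = Add(18, Mul(-1, Add(15, Mul(2, Pow(V, 2))))) = Add(18, Add(-15, Mul(-2, Pow(V, 2)))) = Add(3, Mul(-2, Pow(V, 2))))
Mul(Function('x')(3), 165) = Mul(Add(3, Mul(-2, Pow(3, 2))), 165) = Mul(Add(3, Mul(-2, 9)), 165) = Mul(Add(3, -18), 165) = Mul(-15, 165) = -2475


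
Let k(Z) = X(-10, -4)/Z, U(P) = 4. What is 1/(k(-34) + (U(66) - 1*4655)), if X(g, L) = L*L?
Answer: -17/79075 ≈ -0.00021499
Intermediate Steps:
X(g, L) = L²
k(Z) = 16/Z (k(Z) = (-4)²/Z = 16/Z)
1/(k(-34) + (U(66) - 1*4655)) = 1/(16/(-34) + (4 - 1*4655)) = 1/(16*(-1/34) + (4 - 4655)) = 1/(-8/17 - 4651) = 1/(-79075/17) = -17/79075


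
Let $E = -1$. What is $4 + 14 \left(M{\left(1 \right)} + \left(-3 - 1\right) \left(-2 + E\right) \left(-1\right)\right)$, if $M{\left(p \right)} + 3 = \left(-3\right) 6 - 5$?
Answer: $-528$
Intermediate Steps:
$M{\left(p \right)} = -26$ ($M{\left(p \right)} = -3 - 23 = -26$)
$4 + 14 \left(M{\left(1 \right)} + \left(-3 - 1\right) \left(-2 + E\right) \left(-1\right)\right) = 4 + 14 \left(-26 + \left(-3 - 1\right) \left(-2 - 1\right) \left(-1\right)\right) = 4 + 14 \left(-26 + \left(-4\right) \left(-3\right) \left(-1\right)\right) = 4 + 14 \left(-26 + 12 \left(-1\right)\right) = 4 + 14 \left(-26 - 12\right) = 4 + 14 \left(-38\right) = 4 - 532 = -528$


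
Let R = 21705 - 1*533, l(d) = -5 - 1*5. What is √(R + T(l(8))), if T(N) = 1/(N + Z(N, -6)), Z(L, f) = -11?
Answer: √9336831/21 ≈ 145.51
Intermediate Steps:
l(d) = -10 (l(d) = -5 - 5 = -10)
R = 21172 (R = 21705 - 533 = 21172)
T(N) = 1/(-11 + N) (T(N) = 1/(N - 11) = 1/(-11 + N))
√(R + T(l(8))) = √(21172 + 1/(-11 - 10)) = √(21172 + 1/(-21)) = √(21172 - 1/21) = √(444611/21) = √9336831/21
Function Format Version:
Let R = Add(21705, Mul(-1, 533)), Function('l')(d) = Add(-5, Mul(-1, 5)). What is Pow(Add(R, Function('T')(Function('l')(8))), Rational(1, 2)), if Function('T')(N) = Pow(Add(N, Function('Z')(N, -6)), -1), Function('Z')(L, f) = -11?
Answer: Mul(Rational(1, 21), Pow(9336831, Rational(1, 2))) ≈ 145.51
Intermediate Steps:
Function('l')(d) = -10 (Function('l')(d) = Add(-5, -5) = -10)
R = 21172 (R = Add(21705, -533) = 21172)
Function('T')(N) = Pow(Add(-11, N), -1) (Function('T')(N) = Pow(Add(N, -11), -1) = Pow(Add(-11, N), -1))
Pow(Add(R, Function('T')(Function('l')(8))), Rational(1, 2)) = Pow(Add(21172, Pow(Add(-11, -10), -1)), Rational(1, 2)) = Pow(Add(21172, Pow(-21, -1)), Rational(1, 2)) = Pow(Add(21172, Rational(-1, 21)), Rational(1, 2)) = Pow(Rational(444611, 21), Rational(1, 2)) = Mul(Rational(1, 21), Pow(9336831, Rational(1, 2)))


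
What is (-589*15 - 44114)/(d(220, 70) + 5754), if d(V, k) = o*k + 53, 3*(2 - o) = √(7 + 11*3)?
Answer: -217999179/24469637 - 1710660*√10/24469637 ≈ -9.1300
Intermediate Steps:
o = 2 - 2*√10/3 (o = 2 - √(7 + 11*3)/3 = 2 - √(7 + 33)/3 = 2 - 2*√10/3 ≈ -0.10819)
d(V, k) = 53 + k*(2 - 2*√10/3) (d(V, k) = (2 - 2*√10/3)*k + 53 = k*(2 - 2*√10/3) + 53 = 53 + k*(2 - 2*√10/3))
(-589*15 - 44114)/(d(220, 70) + 5754) = (-589*15 - 44114)/((53 + (⅔)*70*(3 - √10)) + 5754) = (-8835 - 44114)/((53 + (140 - 140*√10/3)) + 5754) = -52949/((193 - 140*√10/3) + 5754) = -52949/(5947 - 140*√10/3)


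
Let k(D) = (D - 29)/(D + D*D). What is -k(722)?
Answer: -231/174002 ≈ -0.0013276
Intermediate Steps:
k(D) = (-29 + D)/(D + D**2)
-k(722) = -(-29 + 722)/(722*(1 + 722)) = -693/(722*723) = -1*231/174002 = -231/174002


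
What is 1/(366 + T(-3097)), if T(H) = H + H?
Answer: -1/5828 ≈ -0.00017159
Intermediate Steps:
T(H) = 2*H
1/(366 + T(-3097)) = 1/(366 + 2*(-3097)) = 1/(366 - 6194) = 1/(-5828) = -1/5828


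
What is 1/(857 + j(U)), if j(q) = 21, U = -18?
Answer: 1/878 ≈ 0.0011390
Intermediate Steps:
1/(857 + j(U)) = 1/(857 + 21) = 1/878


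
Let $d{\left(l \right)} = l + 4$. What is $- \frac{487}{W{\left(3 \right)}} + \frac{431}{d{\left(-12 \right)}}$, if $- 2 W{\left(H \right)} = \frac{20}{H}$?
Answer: $\frac{3689}{40} \approx 92.225$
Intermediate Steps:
$W{\left(H \right)} = - \frac{10}{H}$ ($W{\left(H \right)} = - \frac{20 \frac{1}{H}}{2} = - \frac{10}{H}$)
$d{\left(l \right)} = 4 + l$
$- \frac{487}{W{\left(3 \right)}} + \frac{431}{d{\left(-12 \right)}} = - \frac{487}{\left(-10\right) \frac{1}{3}} + \frac{431}{4 - 12} = - \frac{487}{\left(-10\right) \frac{1}{3}} + \frac{431}{-8} = - \frac{487}{- \frac{10}{3}} + 431 \left(- \frac{1}{8}\right) = \left(-487\right) \left(- \frac{3}{10}\right) - \frac{431}{8} = \frac{1461}{10} - \frac{431}{8} = \frac{3689}{40}$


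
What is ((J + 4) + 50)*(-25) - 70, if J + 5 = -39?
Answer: -320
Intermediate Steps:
J = -44 (J = -5 - 39 = -44)
((J + 4) + 50)*(-25) - 70 = ((-44 + 4) + 50)*(-25) - 70 = (-40 + 50)*(-25) - 70 = 10*(-25) - 70 = -250 - 70 = -320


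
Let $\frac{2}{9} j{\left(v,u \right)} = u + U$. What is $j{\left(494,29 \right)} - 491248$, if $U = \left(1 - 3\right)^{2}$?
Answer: $- \frac{982199}{2} \approx -4.911 \cdot 10^{5}$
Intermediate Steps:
$U = 4$ ($U = \left(-2\right)^{2} = 4$)
$j{\left(v,u \right)} = 18 + \frac{9 u}{2}$ ($j{\left(v,u \right)} = \frac{9 \left(u + 4\right)}{2} = \frac{9 \left(4 + u\right)}{2} = 18 + \frac{9 u}{2}$)
$j{\left(494,29 \right)} - 491248 = \left(18 + \frac{9}{2} \cdot 29\right) - 491248 = \left(18 + \frac{261}{2}\right) - 491248 = \frac{297}{2} - 491248 = - \frac{982199}{2}$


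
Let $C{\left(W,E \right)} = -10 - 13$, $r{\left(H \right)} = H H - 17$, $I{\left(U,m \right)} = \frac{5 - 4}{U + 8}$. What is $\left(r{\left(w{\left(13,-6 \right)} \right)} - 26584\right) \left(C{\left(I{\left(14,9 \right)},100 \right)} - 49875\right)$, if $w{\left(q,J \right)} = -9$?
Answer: $1323294960$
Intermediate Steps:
$I{\left(U,m \right)} = \frac{1}{8 + U}$ ($I{\left(U,m \right)} = 1 \frac{1}{8 + U} = \frac{1}{8 + U}$)
$r{\left(H \right)} = -17 + H^{2}$ ($r{\left(H \right)} = H^{2} - 17 = -17 + H^{2}$)
$C{\left(W,E \right)} = -23$ ($C{\left(W,E \right)} = -10 - 13 = -23$)
$\left(r{\left(w{\left(13,-6 \right)} \right)} - 26584\right) \left(C{\left(I{\left(14,9 \right)},100 \right)} - 49875\right) = \left(\left(-17 + \left(-9\right)^{2}\right) - 26584\right) \left(-23 - 49875\right) = \left(\left(-17 + 81\right) - 26584\right) \left(-49898\right) = \left(64 - 26584\right) \left(-49898\right) = \left(-26520\right) \left(-49898\right) = 1323294960$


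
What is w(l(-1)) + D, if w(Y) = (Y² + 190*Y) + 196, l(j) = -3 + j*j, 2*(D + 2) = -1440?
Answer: -902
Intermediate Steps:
D = -722 (D = -2 + (½)*(-1440) = -2 - 720 = -722)
l(j) = -3 + j²
w(Y) = 196 + Y² + 190*Y
w(l(-1)) + D = (196 + (-3 + (-1)²)² + 190*(-3 + (-1)²)) - 722 = (196 + (-3 + 1)² + 190*(-3 + 1)) - 722 = (196 + (-2)² + 190*(-2)) - 722 = (196 + 4 - 380) - 722 = -180 - 722 = -902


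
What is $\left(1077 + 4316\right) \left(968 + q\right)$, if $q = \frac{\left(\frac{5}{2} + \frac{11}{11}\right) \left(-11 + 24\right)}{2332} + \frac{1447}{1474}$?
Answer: $\frac{1633007114285}{312488} \approx 5.2258 \cdot 10^{6}$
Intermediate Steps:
$q = \frac{312861}{312488}$ ($q = \left(5 \cdot \frac{1}{2} + 11 \cdot \frac{1}{11}\right) 13 \cdot \frac{1}{2332} + 1447 \cdot \frac{1}{1474} = \left(\frac{5}{2} + 1\right) 13 \cdot \frac{1}{2332} + \frac{1447}{1474} = \frac{7}{2} \cdot 13 \cdot \frac{1}{2332} + \frac{1447}{1474} = \frac{91}{2} \cdot \frac{1}{2332} + \frac{1447}{1474} = \frac{91}{4664} + \frac{1447}{1474} = \frac{312861}{312488} \approx 1.0012$)
$\left(1077 + 4316\right) \left(968 + q\right) = \left(1077 + 4316\right) \left(968 + \frac{312861}{312488}\right) = 5393 \cdot \frac{302801245}{312488} = \frac{1633007114285}{312488}$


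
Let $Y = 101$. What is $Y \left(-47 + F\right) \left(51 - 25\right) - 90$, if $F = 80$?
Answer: $86568$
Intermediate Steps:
$Y \left(-47 + F\right) \left(51 - 25\right) - 90 = 101 \left(-47 + 80\right) \left(51 - 25\right) - 90 = 101 \cdot 33 \cdot 26 - 90 = 101 \cdot 858 - 90 = 86658 - 90 = 86568$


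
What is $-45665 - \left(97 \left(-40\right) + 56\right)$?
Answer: $-41841$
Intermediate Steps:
$-45665 - \left(97 \left(-40\right) + 56\right) = -45665 - \left(-3880 + 56\right) = -45665 - -3824 = -45665 + 3824 = -41841$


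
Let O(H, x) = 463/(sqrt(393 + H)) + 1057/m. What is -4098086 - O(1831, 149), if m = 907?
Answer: -3716965059/907 - 463*sqrt(139)/556 ≈ -4.0981e+6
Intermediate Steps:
O(H, x) = 1057/907 + 463/sqrt(393 + H) (O(H, x) = 463/(sqrt(393 + H)) + 1057/907 = 463/sqrt(393 + H) + 1057*(1/907) = 463/sqrt(393 + H) + 1057/907 = 1057/907 + 463/sqrt(393 + H))
-4098086 - O(1831, 149) = -4098086 - (1057/907 + 463/sqrt(393 + 1831)) = -4098086 - (1057/907 + 463/sqrt(2224)) = -4098086 - (1057/907 + 463*(sqrt(139)/556)) = -4098086 - (1057/907 + 463*sqrt(139)/556) = -4098086 + (-1057/907 - 463*sqrt(139)/556) = -3716965059/907 - 463*sqrt(139)/556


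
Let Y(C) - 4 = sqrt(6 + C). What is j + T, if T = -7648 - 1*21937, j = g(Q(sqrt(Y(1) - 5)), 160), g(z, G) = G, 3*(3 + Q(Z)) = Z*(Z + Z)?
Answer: -29425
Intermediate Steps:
Y(C) = 4 + sqrt(6 + C)
Q(Z) = -3 + 2*Z**2/3 (Q(Z) = -3 + (Z*(Z + Z))/3 = -3 + (Z*(2*Z))/3 = -3 + (2*Z**2)/3 = -3 + 2*Z**2/3)
j = 160
T = -29585 (T = -7648 - 21937 = -29585)
j + T = 160 - 29585 = -29425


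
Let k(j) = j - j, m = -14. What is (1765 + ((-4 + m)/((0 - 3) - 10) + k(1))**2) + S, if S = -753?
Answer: 171352/169 ≈ 1013.9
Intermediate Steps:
k(j) = 0
(1765 + ((-4 + m)/((0 - 3) - 10) + k(1))**2) + S = (1765 + ((-4 - 14)/((0 - 3) - 10) + 0)**2) - 753 = (1765 + (-18/(-3 - 10) + 0)**2) - 753 = (1765 + (-18/(-13) + 0)**2) - 753 = (1765 + (-18*(-1/13) + 0)**2) - 753 = (1765 + (18/13 + 0)**2) - 753 = (1765 + (18/13)**2) - 753 = (1765 + 324/169) - 753 = 298609/169 - 753 = 171352/169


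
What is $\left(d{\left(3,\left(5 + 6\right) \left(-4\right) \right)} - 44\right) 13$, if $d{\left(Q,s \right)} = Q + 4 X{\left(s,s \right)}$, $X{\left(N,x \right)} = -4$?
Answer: $-741$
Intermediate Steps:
$d{\left(Q,s \right)} = -16 + Q$ ($d{\left(Q,s \right)} = Q + 4 \left(-4\right) = Q - 16 = -16 + Q$)
$\left(d{\left(3,\left(5 + 6\right) \left(-4\right) \right)} - 44\right) 13 = \left(\left(-16 + 3\right) - 44\right) 13 = \left(-13 - 44\right) 13 = \left(-57\right) 13 = -741$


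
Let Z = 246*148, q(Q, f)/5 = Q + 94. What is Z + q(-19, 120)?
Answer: 36783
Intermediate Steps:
q(Q, f) = 470 + 5*Q (q(Q, f) = 5*(Q + 94) = 5*(94 + Q) = 470 + 5*Q)
Z = 36408
Z + q(-19, 120) = 36408 + (470 + 5*(-19)) = 36408 + (470 - 95) = 36408 + 375 = 36783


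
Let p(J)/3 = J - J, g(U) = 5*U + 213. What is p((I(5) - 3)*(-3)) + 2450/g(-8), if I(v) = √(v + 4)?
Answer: 2450/173 ≈ 14.162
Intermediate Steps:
I(v) = √(4 + v)
g(U) = 213 + 5*U
p(J) = 0 (p(J) = 3*(J - J) = 3*0 = 0)
p((I(5) - 3)*(-3)) + 2450/g(-8) = 0 + 2450/(213 + 5*(-8)) = 0 + 2450/(213 - 40) = 0 + 2450/173 = 2450/173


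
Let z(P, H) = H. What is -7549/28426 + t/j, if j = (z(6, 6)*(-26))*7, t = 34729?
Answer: -497725031/15520596 ≈ -32.069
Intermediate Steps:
j = -1092 (j = (6*(-26))*7 = -156*7 = -1092)
-7549/28426 + t/j = -7549/28426 + 34729/(-1092) = -7549*1/28426 + 34729*(-1/1092) = -7549/28426 - 34729/1092 = -497725031/15520596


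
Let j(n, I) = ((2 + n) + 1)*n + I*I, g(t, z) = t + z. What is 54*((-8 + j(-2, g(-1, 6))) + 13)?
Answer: 1512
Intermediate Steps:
j(n, I) = I² + n*(3 + n) (j(n, I) = (3 + n)*n + I² = n*(3 + n) + I² = I² + n*(3 + n))
54*((-8 + j(-2, g(-1, 6))) + 13) = 54*((-8 + ((-1 + 6)² + (-2)² + 3*(-2))) + 13) = 54*((-8 + (5² + 4 - 6)) + 13) = 54*((-8 + (25 + 4 - 6)) + 13) = 54*((-8 + 23) + 13) = 54*(15 + 13) = 54*28 = 1512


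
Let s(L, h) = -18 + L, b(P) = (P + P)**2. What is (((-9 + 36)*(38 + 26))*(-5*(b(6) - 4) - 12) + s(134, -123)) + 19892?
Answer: -1210328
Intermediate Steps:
b(P) = 4*P**2 (b(P) = (2*P)**2 = 4*P**2)
(((-9 + 36)*(38 + 26))*(-5*(b(6) - 4) - 12) + s(134, -123)) + 19892 = (((-9 + 36)*(38 + 26))*(-5*(4*6**2 - 4) - 12) + (-18 + 134)) + 19892 = ((27*64)*(-5*(4*36 - 4) - 12) + 116) + 19892 = (1728*(-5*(144 - 4) - 12) + 116) + 19892 = (1728*(-5*140 - 12) + 116) + 19892 = (1728*(-700 - 12) + 116) + 19892 = (1728*(-712) + 116) + 19892 = (-1230336 + 116) + 19892 = -1230220 + 19892 = -1210328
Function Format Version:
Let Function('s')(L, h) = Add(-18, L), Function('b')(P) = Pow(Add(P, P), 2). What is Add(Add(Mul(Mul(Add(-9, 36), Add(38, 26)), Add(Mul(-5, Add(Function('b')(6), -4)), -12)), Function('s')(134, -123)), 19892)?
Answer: -1210328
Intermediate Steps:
Function('b')(P) = Mul(4, Pow(P, 2)) (Function('b')(P) = Pow(Mul(2, P), 2) = Mul(4, Pow(P, 2)))
Add(Add(Mul(Mul(Add(-9, 36), Add(38, 26)), Add(Mul(-5, Add(Function('b')(6), -4)), -12)), Function('s')(134, -123)), 19892) = Add(Add(Mul(Mul(Add(-9, 36), Add(38, 26)), Add(Mul(-5, Add(Mul(4, Pow(6, 2)), -4)), -12)), Add(-18, 134)), 19892) = Add(Add(Mul(Mul(27, 64), Add(Mul(-5, Add(Mul(4, 36), -4)), -12)), 116), 19892) = Add(Add(Mul(1728, Add(Mul(-5, Add(144, -4)), -12)), 116), 19892) = Add(Add(Mul(1728, Add(Mul(-5, 140), -12)), 116), 19892) = Add(Add(Mul(1728, Add(-700, -12)), 116), 19892) = Add(Add(Mul(1728, -712), 116), 19892) = Add(Add(-1230336, 116), 19892) = Add(-1230220, 19892) = -1210328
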